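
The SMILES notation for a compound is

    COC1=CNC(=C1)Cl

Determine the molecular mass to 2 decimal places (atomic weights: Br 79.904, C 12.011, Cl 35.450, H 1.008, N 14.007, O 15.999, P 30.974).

First, the molecular formula is C5H6ClNO (counting implicit H from valence).
  C: 5 × 12.011 = 60.055
  Cl: 1 × 35.450 = 35.450
  H: 6 × 1.008 = 6.048
  N: 1 × 14.007 = 14.007
  O: 1 × 15.999 = 15.999
Sum: 5×12.011 + 1×35.450 + 6×1.008 + 1×14.007 + 1×15.999 = 131.559 → 131.56 g/mol.

131.56 g/mol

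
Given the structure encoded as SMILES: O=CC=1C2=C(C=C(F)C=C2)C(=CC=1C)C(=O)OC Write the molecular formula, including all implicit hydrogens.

Walk through each heavy atom and fill implicit hydrogens from standard valence (C 4, N 3, O 2, S 2, halogen 1):
  atom 1: O, bond orders sum to 2 (valence 2) → 0 H
  atom 2: C, bond orders sum to 3 (valence 4) → 1 H
  atom 3: C, bond orders sum to 4 (valence 4) → 0 H
  atom 4: C, bond orders sum to 4 (valence 4) → 0 H
  atom 5: C, bond orders sum to 4 (valence 4) → 0 H
  atom 6: C, bond orders sum to 3 (valence 4) → 1 H
  atom 7: C, bond orders sum to 4 (valence 4) → 0 H
  atom 8: F (halogen, monovalent) → 0 H
  atom 9: C, bond orders sum to 3 (valence 4) → 1 H
  atom 10: C, bond orders sum to 3 (valence 4) → 1 H
  atom 11: C, bond orders sum to 4 (valence 4) → 0 H
  atom 12: C, bond orders sum to 3 (valence 4) → 1 H
  atom 13: C, bond orders sum to 4 (valence 4) → 0 H
  atom 14: C, bond orders sum to 1 (valence 4) → 3 H
  atom 15: C, bond orders sum to 4 (valence 4) → 0 H
  atom 16: O, bond orders sum to 2 (valence 2) → 0 H
  atom 17: O, bond orders sum to 2 (valence 2) → 0 H
  atom 18: C, bond orders sum to 1 (valence 4) → 3 H
Totals → C:14, H:11, F:1, O:3.

C14H11FO3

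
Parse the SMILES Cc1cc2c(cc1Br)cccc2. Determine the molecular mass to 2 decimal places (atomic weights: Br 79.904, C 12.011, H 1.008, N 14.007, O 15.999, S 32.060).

First, the molecular formula is C11H9Br (counting implicit H from valence).
  Br: 1 × 79.904 = 79.904
  C: 11 × 12.011 = 132.121
  H: 9 × 1.008 = 9.072
Sum: 1×79.904 + 11×12.011 + 9×1.008 = 221.097 → 221.10 g/mol.

221.10 g/mol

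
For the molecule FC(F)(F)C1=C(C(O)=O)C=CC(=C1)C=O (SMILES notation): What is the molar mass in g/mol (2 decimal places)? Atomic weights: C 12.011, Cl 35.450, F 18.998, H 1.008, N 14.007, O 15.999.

218.13 g/mol

First, the molecular formula is C9H5F3O3 (counting implicit H from valence).
  C: 9 × 12.011 = 108.099
  F: 3 × 18.998 = 56.994
  H: 5 × 1.008 = 5.040
  O: 3 × 15.999 = 47.997
Sum: 9×12.011 + 3×18.998 + 5×1.008 + 3×15.999 = 218.130 → 218.13 g/mol.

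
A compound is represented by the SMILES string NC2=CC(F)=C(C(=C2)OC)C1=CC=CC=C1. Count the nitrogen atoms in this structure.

1

Scan the SMILES for N atoms (remember two-letter symbols like Cl and Br are single atoms).
Nitrogen count: 1.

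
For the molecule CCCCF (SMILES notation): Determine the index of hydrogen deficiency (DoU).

0

Degree of unsaturation = (number of rings) + (number of π bonds).
Ring closures in the SMILES: 0.
π bonds: none → 0 DoU from unsaturation.
Total DoU = 0 + 0 = 0.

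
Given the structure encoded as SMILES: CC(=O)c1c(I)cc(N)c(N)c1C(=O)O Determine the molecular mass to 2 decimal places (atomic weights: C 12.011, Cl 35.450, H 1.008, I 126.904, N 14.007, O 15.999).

320.09 g/mol

First, the molecular formula is C9H9IN2O3 (counting implicit H from valence).
  C: 9 × 12.011 = 108.099
  H: 9 × 1.008 = 9.072
  I: 1 × 126.904 = 126.904
  N: 2 × 14.007 = 28.014
  O: 3 × 15.999 = 47.997
Sum: 9×12.011 + 9×1.008 + 1×126.904 + 2×14.007 + 3×15.999 = 320.086 → 320.09 g/mol.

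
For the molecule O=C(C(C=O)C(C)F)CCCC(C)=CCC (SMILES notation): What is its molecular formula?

Walk through each heavy atom and fill implicit hydrogens from standard valence (C 4, N 3, O 2, S 2, halogen 1):
  atom 1: O, bond orders sum to 2 (valence 2) → 0 H
  atom 2: C, bond orders sum to 4 (valence 4) → 0 H
  atom 3: C, bond orders sum to 3 (valence 4) → 1 H
  atom 4: C, bond orders sum to 3 (valence 4) → 1 H
  atom 5: O, bond orders sum to 2 (valence 2) → 0 H
  atom 6: C, bond orders sum to 3 (valence 4) → 1 H
  atom 7: C, bond orders sum to 1 (valence 4) → 3 H
  atom 8: F (halogen, monovalent) → 0 H
  atom 9: C, bond orders sum to 2 (valence 4) → 2 H
  atom 10: C, bond orders sum to 2 (valence 4) → 2 H
  atom 11: C, bond orders sum to 2 (valence 4) → 2 H
  atom 12: C, bond orders sum to 4 (valence 4) → 0 H
  atom 13: C, bond orders sum to 1 (valence 4) → 3 H
  atom 14: C, bond orders sum to 3 (valence 4) → 1 H
  atom 15: C, bond orders sum to 2 (valence 4) → 2 H
  atom 16: C, bond orders sum to 1 (valence 4) → 3 H
Totals → C:13, H:21, F:1, O:2.

C13H21FO2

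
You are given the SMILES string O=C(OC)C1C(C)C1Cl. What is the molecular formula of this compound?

Walk through each heavy atom and fill implicit hydrogens from standard valence (C 4, N 3, O 2, S 2, halogen 1):
  atom 1: O, bond orders sum to 2 (valence 2) → 0 H
  atom 2: C, bond orders sum to 4 (valence 4) → 0 H
  atom 3: O, bond orders sum to 2 (valence 2) → 0 H
  atom 4: C, bond orders sum to 1 (valence 4) → 3 H
  atom 5: C, bond orders sum to 3 (valence 4) → 1 H
  atom 6: C, bond orders sum to 3 (valence 4) → 1 H
  atom 7: C, bond orders sum to 1 (valence 4) → 3 H
  atom 8: C, bond orders sum to 3 (valence 4) → 1 H
  atom 9: Cl (halogen, monovalent) → 0 H
Totals → C:6, H:9, Cl:1, O:2.
In Hill order: C6H9ClO2.

C6H9ClO2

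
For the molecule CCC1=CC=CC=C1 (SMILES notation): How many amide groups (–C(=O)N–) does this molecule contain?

0

Scan the SMILES for the amide motif — none present.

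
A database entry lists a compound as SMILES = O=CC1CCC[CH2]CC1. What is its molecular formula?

C8H14O

Walk through each heavy atom and fill implicit hydrogens from standard valence (C 4, N 3, O 2, S 2, halogen 1):
  atom 1: O, bond orders sum to 2 (valence 2) → 0 H
  atom 2: C, bond orders sum to 3 (valence 4) → 1 H
  atom 3: C, bond orders sum to 3 (valence 4) → 1 H
  atom 4: C, bond orders sum to 2 (valence 4) → 2 H
  atom 5: C, bond orders sum to 2 (valence 4) → 2 H
  atom 6: C, bond orders sum to 2 (valence 4) → 2 H
  atom 7: C with explicit H count 2
  atom 8: C, bond orders sum to 2 (valence 4) → 2 H
  atom 9: C, bond orders sum to 2 (valence 4) → 2 H
Totals → C:8, H:14, O:1.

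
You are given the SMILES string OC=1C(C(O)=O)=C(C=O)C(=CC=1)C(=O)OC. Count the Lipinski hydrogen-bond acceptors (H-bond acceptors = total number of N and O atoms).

N atoms: 0; O atoms: 6.
Lipinski HBA = 0 + 6 = 6.

6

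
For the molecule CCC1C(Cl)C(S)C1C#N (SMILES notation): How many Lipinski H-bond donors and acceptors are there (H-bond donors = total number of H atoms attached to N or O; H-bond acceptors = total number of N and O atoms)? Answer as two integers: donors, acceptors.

0, 1

Donors: find every N or O and count the H atoms it carries.
  atom 10 (N): bond orders sum to 3 → 0 H
Lipinski HBD = 0.
Acceptors: N atoms = 1, O atoms = 0 → HBA = 1.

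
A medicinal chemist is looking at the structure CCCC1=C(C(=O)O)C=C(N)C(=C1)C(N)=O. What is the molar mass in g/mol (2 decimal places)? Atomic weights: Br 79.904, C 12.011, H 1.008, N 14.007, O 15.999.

222.24 g/mol

First, the molecular formula is C11H14N2O3 (counting implicit H from valence).
  C: 11 × 12.011 = 132.121
  H: 14 × 1.008 = 14.112
  N: 2 × 14.007 = 28.014
  O: 3 × 15.999 = 47.997
Sum: 11×12.011 + 14×1.008 + 2×14.007 + 3×15.999 = 222.244 → 222.24 g/mol.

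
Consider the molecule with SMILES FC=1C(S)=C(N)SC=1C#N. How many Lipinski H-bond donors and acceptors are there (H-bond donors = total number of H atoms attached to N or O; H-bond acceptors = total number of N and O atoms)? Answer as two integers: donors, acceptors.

2, 2

Donors: find every N or O and count the H atoms it carries.
  atom 6 (N): bond orders sum to 1 → 2 H
  atom 10 (N): bond orders sum to 3 → 0 H
Lipinski HBD = 2.
Acceptors: N atoms = 2, O atoms = 0 → HBA = 2.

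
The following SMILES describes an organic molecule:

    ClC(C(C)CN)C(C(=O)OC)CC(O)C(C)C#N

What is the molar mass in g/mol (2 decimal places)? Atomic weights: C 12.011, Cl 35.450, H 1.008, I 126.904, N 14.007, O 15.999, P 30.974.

First, the molecular formula is C12H21ClN2O3 (counting implicit H from valence).
  C: 12 × 12.011 = 144.132
  Cl: 1 × 35.450 = 35.450
  H: 21 × 1.008 = 21.168
  N: 2 × 14.007 = 28.014
  O: 3 × 15.999 = 47.997
Sum: 12×12.011 + 1×35.450 + 21×1.008 + 2×14.007 + 3×15.999 = 276.761 → 276.76 g/mol.

276.76 g/mol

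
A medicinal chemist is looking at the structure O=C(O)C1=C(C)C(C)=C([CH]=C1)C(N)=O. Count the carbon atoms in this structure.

10

Count every carbon token in the SMILES (each C, including those in ring-closure positions and inside branches).
Carbon count: 10.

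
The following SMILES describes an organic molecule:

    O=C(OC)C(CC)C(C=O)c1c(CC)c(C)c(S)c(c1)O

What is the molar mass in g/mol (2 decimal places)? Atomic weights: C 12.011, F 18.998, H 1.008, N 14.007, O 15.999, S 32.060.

310.41 g/mol

First, the molecular formula is C16H22O4S (counting implicit H from valence).
  C: 16 × 12.011 = 192.176
  H: 22 × 1.008 = 22.176
  O: 4 × 15.999 = 63.996
  S: 1 × 32.060 = 32.060
Sum: 16×12.011 + 22×1.008 + 4×15.999 + 1×32.060 = 310.408 → 310.41 g/mol.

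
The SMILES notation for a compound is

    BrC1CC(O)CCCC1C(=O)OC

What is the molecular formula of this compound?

C9H15BrO3

Walk through each heavy atom and fill implicit hydrogens from standard valence (C 4, N 3, O 2, S 2, halogen 1):
  atom 1: Br (halogen, monovalent) → 0 H
  atom 2: C, bond orders sum to 3 (valence 4) → 1 H
  atom 3: C, bond orders sum to 2 (valence 4) → 2 H
  atom 4: C, bond orders sum to 3 (valence 4) → 1 H
  atom 5: O, bond orders sum to 1 (valence 2) → 1 H
  atom 6: C, bond orders sum to 2 (valence 4) → 2 H
  atom 7: C, bond orders sum to 2 (valence 4) → 2 H
  atom 8: C, bond orders sum to 2 (valence 4) → 2 H
  atom 9: C, bond orders sum to 3 (valence 4) → 1 H
  atom 10: C, bond orders sum to 4 (valence 4) → 0 H
  atom 11: O, bond orders sum to 2 (valence 2) → 0 H
  atom 12: O, bond orders sum to 2 (valence 2) → 0 H
  atom 13: C, bond orders sum to 1 (valence 4) → 3 H
Totals → C:9, H:15, Br:1, O:3.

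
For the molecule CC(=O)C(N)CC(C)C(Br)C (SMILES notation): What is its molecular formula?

Walk through each heavy atom and fill implicit hydrogens from standard valence (C 4, N 3, O 2, S 2, halogen 1):
  atom 1: C, bond orders sum to 1 (valence 4) → 3 H
  atom 2: C, bond orders sum to 4 (valence 4) → 0 H
  atom 3: O, bond orders sum to 2 (valence 2) → 0 H
  atom 4: C, bond orders sum to 3 (valence 4) → 1 H
  atom 5: N, bond orders sum to 1 (valence 3) → 2 H
  atom 6: C, bond orders sum to 2 (valence 4) → 2 H
  atom 7: C, bond orders sum to 3 (valence 4) → 1 H
  atom 8: C, bond orders sum to 1 (valence 4) → 3 H
  atom 9: C, bond orders sum to 3 (valence 4) → 1 H
  atom 10: Br (halogen, monovalent) → 0 H
  atom 11: C, bond orders sum to 1 (valence 4) → 3 H
Totals → C:8, H:16, Br:1, N:1, O:1.

C8H16BrNO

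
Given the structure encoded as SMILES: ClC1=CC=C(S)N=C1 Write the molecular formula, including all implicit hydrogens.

Walk through each heavy atom and fill implicit hydrogens from standard valence (C 4, N 3, O 2, S 2, halogen 1):
  atom 1: Cl (halogen, monovalent) → 0 H
  atom 2: C, bond orders sum to 4 (valence 4) → 0 H
  atom 3: C, bond orders sum to 3 (valence 4) → 1 H
  atom 4: C, bond orders sum to 3 (valence 4) → 1 H
  atom 5: C, bond orders sum to 4 (valence 4) → 0 H
  atom 6: S, bond orders sum to 1 (valence 2) → 1 H
  atom 7: N, bond orders sum to 3 (valence 3) → 0 H
  atom 8: C, bond orders sum to 3 (valence 4) → 1 H
Totals → C:5, H:4, Cl:1, N:1, S:1.
In Hill order: C5H4ClNS.

C5H4ClNS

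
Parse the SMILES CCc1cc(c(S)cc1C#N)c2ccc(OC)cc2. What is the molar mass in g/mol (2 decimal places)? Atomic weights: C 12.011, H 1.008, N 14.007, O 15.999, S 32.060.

269.36 g/mol

First, the molecular formula is C16H15NOS (counting implicit H from valence).
  C: 16 × 12.011 = 192.176
  H: 15 × 1.008 = 15.120
  N: 1 × 14.007 = 14.007
  O: 1 × 15.999 = 15.999
  S: 1 × 32.060 = 32.060
Sum: 16×12.011 + 15×1.008 + 1×14.007 + 1×15.999 + 1×32.060 = 269.362 → 269.36 g/mol.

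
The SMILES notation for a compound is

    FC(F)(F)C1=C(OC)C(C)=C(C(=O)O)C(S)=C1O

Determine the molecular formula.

C10H9F3O4S

Walk through each heavy atom and fill implicit hydrogens from standard valence (C 4, N 3, O 2, S 2, halogen 1):
  atom 1: F (halogen, monovalent) → 0 H
  atom 2: C, bond orders sum to 4 (valence 4) → 0 H
  atom 3: F (halogen, monovalent) → 0 H
  atom 4: F (halogen, monovalent) → 0 H
  atom 5: C, bond orders sum to 4 (valence 4) → 0 H
  atom 6: C, bond orders sum to 4 (valence 4) → 0 H
  atom 7: O, bond orders sum to 2 (valence 2) → 0 H
  atom 8: C, bond orders sum to 1 (valence 4) → 3 H
  atom 9: C, bond orders sum to 4 (valence 4) → 0 H
  atom 10: C, bond orders sum to 1 (valence 4) → 3 H
  atom 11: C, bond orders sum to 4 (valence 4) → 0 H
  atom 12: C, bond orders sum to 4 (valence 4) → 0 H
  atom 13: O, bond orders sum to 2 (valence 2) → 0 H
  atom 14: O, bond orders sum to 1 (valence 2) → 1 H
  atom 15: C, bond orders sum to 4 (valence 4) → 0 H
  atom 16: S, bond orders sum to 1 (valence 2) → 1 H
  atom 17: C, bond orders sum to 4 (valence 4) → 0 H
  atom 18: O, bond orders sum to 1 (valence 2) → 1 H
Totals → C:10, H:9, F:3, O:4, S:1.
In Hill order: C10H9F3O4S.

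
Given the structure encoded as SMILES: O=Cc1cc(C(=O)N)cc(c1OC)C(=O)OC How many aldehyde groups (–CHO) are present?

1

The aldehyde motif appears at heavy-atom position 2 in the SMILES.
Other groups present: 1 amide, 1 ester, 1 ether.
Aldehyde count: 1.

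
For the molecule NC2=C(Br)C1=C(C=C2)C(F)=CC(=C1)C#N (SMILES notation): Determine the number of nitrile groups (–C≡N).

1

The nitrile motif appears at heavy-atom position 14 in the SMILES.
Other groups present: 1 primary amine.
Nitrile count: 1.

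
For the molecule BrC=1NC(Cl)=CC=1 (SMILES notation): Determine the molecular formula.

Walk through each heavy atom and fill implicit hydrogens from standard valence (C 4, N 3, O 2, S 2, halogen 1):
  atom 1: Br (halogen, monovalent) → 0 H
  atom 2: C, bond orders sum to 4 (valence 4) → 0 H
  atom 3: N, bond orders sum to 2 (valence 3) → 1 H
  atom 4: C, bond orders sum to 4 (valence 4) → 0 H
  atom 5: Cl (halogen, monovalent) → 0 H
  atom 6: C, bond orders sum to 3 (valence 4) → 1 H
  atom 7: C, bond orders sum to 3 (valence 4) → 1 H
Totals → C:4, H:3, Br:1, Cl:1, N:1.
In Hill order: C4H3BrClN.

C4H3BrClN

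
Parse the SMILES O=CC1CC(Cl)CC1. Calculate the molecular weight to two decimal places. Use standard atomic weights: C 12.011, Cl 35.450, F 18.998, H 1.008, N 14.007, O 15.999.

132.59 g/mol

First, the molecular formula is C6H9ClO (counting implicit H from valence).
  C: 6 × 12.011 = 72.066
  Cl: 1 × 35.450 = 35.450
  H: 9 × 1.008 = 9.072
  O: 1 × 15.999 = 15.999
Sum: 6×12.011 + 1×35.450 + 9×1.008 + 1×15.999 = 132.587 → 132.59 g/mol.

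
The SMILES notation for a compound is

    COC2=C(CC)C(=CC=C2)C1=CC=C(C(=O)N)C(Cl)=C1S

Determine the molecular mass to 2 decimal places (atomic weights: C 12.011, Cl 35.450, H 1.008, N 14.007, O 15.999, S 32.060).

321.82 g/mol

First, the molecular formula is C16H16ClNO2S (counting implicit H from valence).
  C: 16 × 12.011 = 192.176
  Cl: 1 × 35.450 = 35.450
  H: 16 × 1.008 = 16.128
  N: 1 × 14.007 = 14.007
  O: 2 × 15.999 = 31.998
  S: 1 × 32.060 = 32.060
Sum: 16×12.011 + 1×35.450 + 16×1.008 + 1×14.007 + 2×15.999 + 1×32.060 = 321.819 → 321.82 g/mol.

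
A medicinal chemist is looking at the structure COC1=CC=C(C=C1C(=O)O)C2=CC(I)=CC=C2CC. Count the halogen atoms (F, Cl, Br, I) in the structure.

Halogen atoms appear at heavy-atom position 15 (1×I).
Other groups present: 1 carboxylic acid, 1 ether.
Halogen count: 1.

1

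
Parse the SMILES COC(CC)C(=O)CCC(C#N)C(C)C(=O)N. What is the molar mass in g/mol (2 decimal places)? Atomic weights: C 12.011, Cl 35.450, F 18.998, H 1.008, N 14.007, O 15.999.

First, the molecular formula is C12H20N2O3 (counting implicit H from valence).
  C: 12 × 12.011 = 144.132
  H: 20 × 1.008 = 20.160
  N: 2 × 14.007 = 28.014
  O: 3 × 15.999 = 47.997
Sum: 12×12.011 + 20×1.008 + 2×14.007 + 3×15.999 = 240.303 → 240.30 g/mol.

240.30 g/mol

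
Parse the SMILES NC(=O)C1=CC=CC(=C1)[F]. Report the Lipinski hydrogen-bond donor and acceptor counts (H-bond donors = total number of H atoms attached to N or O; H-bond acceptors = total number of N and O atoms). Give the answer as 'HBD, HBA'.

2, 2

Donors: find every N or O and count the H atoms it carries.
  atom 1 (N): bond orders sum to 1 → 2 H
  atom 3 (O): bond orders sum to 2 → 0 H
Lipinski HBD = 2.
Acceptors: N atoms = 1, O atoms = 1 → HBA = 2.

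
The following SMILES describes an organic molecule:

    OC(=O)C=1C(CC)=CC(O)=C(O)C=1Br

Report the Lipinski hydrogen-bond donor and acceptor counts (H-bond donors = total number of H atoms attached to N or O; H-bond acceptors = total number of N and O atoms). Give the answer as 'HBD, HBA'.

Donors: find every N or O and count the H atoms it carries.
  atom 1 (O): bond orders sum to 1 → 1 H
  atom 3 (O): bond orders sum to 2 → 0 H
  atom 10 (O): bond orders sum to 1 → 1 H
  atom 12 (O): bond orders sum to 1 → 1 H
Lipinski HBD = 3.
Acceptors: N atoms = 0, O atoms = 4 → HBA = 4.

3, 4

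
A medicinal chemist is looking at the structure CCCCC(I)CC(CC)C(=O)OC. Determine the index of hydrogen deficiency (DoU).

1

Degree of unsaturation = (number of rings) + (number of π bonds).
Ring closures in the SMILES: 0.
π bonds: 1 double bond (each 1 DoU) → 1 DoU from unsaturation.
Total DoU = 0 + 1 = 1.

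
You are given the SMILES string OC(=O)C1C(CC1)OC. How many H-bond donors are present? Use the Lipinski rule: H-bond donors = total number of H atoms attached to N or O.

1

Donors: find every N or O and count the H atoms it carries.
  atom 1 (O): bond orders sum to 1 → 1 H
  atom 3 (O): bond orders sum to 2 → 0 H
  atom 8 (O): bond orders sum to 2 → 0 H
Lipinski HBD = 1.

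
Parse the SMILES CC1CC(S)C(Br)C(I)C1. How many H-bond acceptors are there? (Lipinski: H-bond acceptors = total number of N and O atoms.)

0

N atoms: 0; O atoms: 0.
Lipinski HBA = 0 + 0 = 0.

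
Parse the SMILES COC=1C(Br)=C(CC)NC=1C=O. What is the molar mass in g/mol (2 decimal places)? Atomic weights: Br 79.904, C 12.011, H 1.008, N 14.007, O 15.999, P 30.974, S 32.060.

First, the molecular formula is C8H10BrNO2 (counting implicit H from valence).
  Br: 1 × 79.904 = 79.904
  C: 8 × 12.011 = 96.088
  H: 10 × 1.008 = 10.080
  N: 1 × 14.007 = 14.007
  O: 2 × 15.999 = 31.998
Sum: 1×79.904 + 8×12.011 + 10×1.008 + 1×14.007 + 2×15.999 = 232.077 → 232.08 g/mol.

232.08 g/mol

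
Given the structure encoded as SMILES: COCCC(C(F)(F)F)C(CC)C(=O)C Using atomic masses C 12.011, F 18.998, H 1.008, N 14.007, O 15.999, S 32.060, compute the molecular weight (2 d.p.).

First, the molecular formula is C10H17F3O2 (counting implicit H from valence).
  C: 10 × 12.011 = 120.110
  F: 3 × 18.998 = 56.994
  H: 17 × 1.008 = 17.136
  O: 2 × 15.999 = 31.998
Sum: 10×12.011 + 3×18.998 + 17×1.008 + 2×15.999 = 226.238 → 226.24 g/mol.

226.24 g/mol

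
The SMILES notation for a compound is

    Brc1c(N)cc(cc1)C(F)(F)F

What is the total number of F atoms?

Scan the SMILES for F atoms (remember two-letter symbols like Cl and Br are single atoms).
Fluorine count: 3.

3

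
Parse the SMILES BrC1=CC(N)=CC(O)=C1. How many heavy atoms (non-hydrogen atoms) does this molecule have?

9

Every atom symbol written in the SMILES (organic subset) is one heavy atom; implicit H are not written.
Heavy atoms by element → Br:1, C:6, N:1, O:1.
Total: 9.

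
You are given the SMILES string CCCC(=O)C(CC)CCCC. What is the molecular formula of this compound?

C11H22O

Walk through each heavy atom and fill implicit hydrogens from standard valence (C 4, N 3, O 2, S 2, halogen 1):
  atom 1: C, bond orders sum to 1 (valence 4) → 3 H
  atom 2: C, bond orders sum to 2 (valence 4) → 2 H
  atom 3: C, bond orders sum to 2 (valence 4) → 2 H
  atom 4: C, bond orders sum to 4 (valence 4) → 0 H
  atom 5: O, bond orders sum to 2 (valence 2) → 0 H
  atom 6: C, bond orders sum to 3 (valence 4) → 1 H
  atom 7: C, bond orders sum to 2 (valence 4) → 2 H
  atom 8: C, bond orders sum to 1 (valence 4) → 3 H
  atom 9: C, bond orders sum to 2 (valence 4) → 2 H
  atom 10: C, bond orders sum to 2 (valence 4) → 2 H
  atom 11: C, bond orders sum to 2 (valence 4) → 2 H
  atom 12: C, bond orders sum to 1 (valence 4) → 3 H
Totals → C:11, H:22, O:1.
In Hill order: C11H22O.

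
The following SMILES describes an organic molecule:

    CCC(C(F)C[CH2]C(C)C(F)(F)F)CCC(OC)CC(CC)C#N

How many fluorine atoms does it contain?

4

Scan the SMILES for F atoms (remember two-letter symbols like Cl and Br are single atoms).
Fluorine count: 4.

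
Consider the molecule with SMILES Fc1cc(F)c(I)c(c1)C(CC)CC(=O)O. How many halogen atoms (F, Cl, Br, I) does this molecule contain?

3

Halogen atoms appear at heavy-atom positions 1, 5, 7 (2×F, 1×I).
Other groups present: 1 carboxylic acid.
Halogen count: 3.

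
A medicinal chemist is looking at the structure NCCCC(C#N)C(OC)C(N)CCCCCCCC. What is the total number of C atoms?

16

Count every carbon token in the SMILES (each C, including those in ring-closure positions and inside branches).
Carbon count: 16.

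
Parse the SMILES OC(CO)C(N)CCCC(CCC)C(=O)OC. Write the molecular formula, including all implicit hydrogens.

Walk through each heavy atom and fill implicit hydrogens from standard valence (C 4, N 3, O 2, S 2, halogen 1):
  atom 1: O, bond orders sum to 1 (valence 2) → 1 H
  atom 2: C, bond orders sum to 3 (valence 4) → 1 H
  atom 3: C, bond orders sum to 2 (valence 4) → 2 H
  atom 4: O, bond orders sum to 1 (valence 2) → 1 H
  atom 5: C, bond orders sum to 3 (valence 4) → 1 H
  atom 6: N, bond orders sum to 1 (valence 3) → 2 H
  atom 7: C, bond orders sum to 2 (valence 4) → 2 H
  atom 8: C, bond orders sum to 2 (valence 4) → 2 H
  atom 9: C, bond orders sum to 2 (valence 4) → 2 H
  atom 10: C, bond orders sum to 3 (valence 4) → 1 H
  atom 11: C, bond orders sum to 2 (valence 4) → 2 H
  atom 12: C, bond orders sum to 2 (valence 4) → 2 H
  atom 13: C, bond orders sum to 1 (valence 4) → 3 H
  atom 14: C, bond orders sum to 4 (valence 4) → 0 H
  atom 15: O, bond orders sum to 2 (valence 2) → 0 H
  atom 16: O, bond orders sum to 2 (valence 2) → 0 H
  atom 17: C, bond orders sum to 1 (valence 4) → 3 H
Totals → C:12, H:25, N:1, O:4.
In Hill order: C12H25NO4.

C12H25NO4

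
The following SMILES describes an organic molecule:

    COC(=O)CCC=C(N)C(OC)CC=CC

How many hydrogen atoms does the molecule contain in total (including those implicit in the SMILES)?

21

Walk through each heavy atom and fill implicit hydrogens from standard valence (C 4, N 3, O 2, S 2, halogen 1):
  atom 1: C, bond orders sum to 1 (valence 4) → 3 H
  atom 2: O, bond orders sum to 2 (valence 2) → 0 H
  atom 3: C, bond orders sum to 4 (valence 4) → 0 H
  atom 4: O, bond orders sum to 2 (valence 2) → 0 H
  atom 5: C, bond orders sum to 2 (valence 4) → 2 H
  atom 6: C, bond orders sum to 2 (valence 4) → 2 H
  atom 7: C, bond orders sum to 3 (valence 4) → 1 H
  atom 8: C, bond orders sum to 4 (valence 4) → 0 H
  atom 9: N, bond orders sum to 1 (valence 3) → 2 H
  atom 10: C, bond orders sum to 3 (valence 4) → 1 H
  atom 11: O, bond orders sum to 2 (valence 2) → 0 H
  atom 12: C, bond orders sum to 1 (valence 4) → 3 H
  atom 13: C, bond orders sum to 2 (valence 4) → 2 H
  atom 14: C, bond orders sum to 3 (valence 4) → 1 H
  atom 15: C, bond orders sum to 3 (valence 4) → 1 H
  atom 16: C, bond orders sum to 1 (valence 4) → 3 H
Total hydrogens: 21.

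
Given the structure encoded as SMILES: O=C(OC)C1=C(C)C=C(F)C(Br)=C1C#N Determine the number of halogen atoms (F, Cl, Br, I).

Halogen atoms appear at heavy-atom positions 10, 12 (1×Br, 1×F).
Other groups present: 1 ester, 1 nitrile.
Halogen count: 2.

2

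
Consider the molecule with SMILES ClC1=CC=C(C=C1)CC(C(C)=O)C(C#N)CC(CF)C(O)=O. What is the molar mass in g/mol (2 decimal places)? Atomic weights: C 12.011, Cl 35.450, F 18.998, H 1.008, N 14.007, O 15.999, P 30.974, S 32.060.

First, the molecular formula is C16H17ClFNO3 (counting implicit H from valence).
  C: 16 × 12.011 = 192.176
  Cl: 1 × 35.450 = 35.450
  F: 1 × 18.998 = 18.998
  H: 17 × 1.008 = 17.136
  N: 1 × 14.007 = 14.007
  O: 3 × 15.999 = 47.997
Sum: 16×12.011 + 1×35.450 + 1×18.998 + 17×1.008 + 1×14.007 + 3×15.999 = 325.764 → 325.76 g/mol.

325.76 g/mol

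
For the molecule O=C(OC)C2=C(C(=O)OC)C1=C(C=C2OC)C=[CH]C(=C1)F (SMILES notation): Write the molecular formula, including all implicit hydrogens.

C15H13FO5

Walk through each heavy atom and fill implicit hydrogens from standard valence (C 4, N 3, O 2, S 2, halogen 1):
  atom 1: O, bond orders sum to 2 (valence 2) → 0 H
  atom 2: C, bond orders sum to 4 (valence 4) → 0 H
  atom 3: O, bond orders sum to 2 (valence 2) → 0 H
  atom 4: C, bond orders sum to 1 (valence 4) → 3 H
  atom 5: C, bond orders sum to 4 (valence 4) → 0 H
  atom 6: C, bond orders sum to 4 (valence 4) → 0 H
  atom 7: C, bond orders sum to 4 (valence 4) → 0 H
  atom 8: O, bond orders sum to 2 (valence 2) → 0 H
  atom 9: O, bond orders sum to 2 (valence 2) → 0 H
  atom 10: C, bond orders sum to 1 (valence 4) → 3 H
  atom 11: C, bond orders sum to 4 (valence 4) → 0 H
  atom 12: C, bond orders sum to 4 (valence 4) → 0 H
  atom 13: C, bond orders sum to 3 (valence 4) → 1 H
  atom 14: C, bond orders sum to 4 (valence 4) → 0 H
  atom 15: O, bond orders sum to 2 (valence 2) → 0 H
  atom 16: C, bond orders sum to 1 (valence 4) → 3 H
  atom 17: C, bond orders sum to 3 (valence 4) → 1 H
  atom 18: C with explicit H count 1
  atom 19: C, bond orders sum to 4 (valence 4) → 0 H
  atom 20: C, bond orders sum to 3 (valence 4) → 1 H
  atom 21: F (halogen, monovalent) → 0 H
Totals → C:15, H:13, F:1, O:5.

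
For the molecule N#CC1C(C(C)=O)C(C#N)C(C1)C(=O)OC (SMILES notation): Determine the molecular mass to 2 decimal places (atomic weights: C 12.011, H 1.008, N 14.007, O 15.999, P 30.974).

220.23 g/mol

First, the molecular formula is C11H12N2O3 (counting implicit H from valence).
  C: 11 × 12.011 = 132.121
  H: 12 × 1.008 = 12.096
  N: 2 × 14.007 = 28.014
  O: 3 × 15.999 = 47.997
Sum: 11×12.011 + 12×1.008 + 2×14.007 + 3×15.999 = 220.228 → 220.23 g/mol.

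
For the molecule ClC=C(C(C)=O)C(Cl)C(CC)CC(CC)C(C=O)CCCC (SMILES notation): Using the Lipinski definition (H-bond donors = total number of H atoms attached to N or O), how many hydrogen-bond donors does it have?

Donors: find every N or O and count the H atoms it carries.
  atom 6 (O): bond orders sum to 2 → 0 H
  atom 18 (O): bond orders sum to 2 → 0 H
Lipinski HBD = 0.

0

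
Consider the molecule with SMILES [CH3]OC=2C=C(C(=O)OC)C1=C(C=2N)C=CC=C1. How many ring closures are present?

2

In SMILES, each pair of matching ring-closure digits denotes one ring-closing bond; the number of such bonds equals the number of independent rings.
Ring-closure bonds here: 2.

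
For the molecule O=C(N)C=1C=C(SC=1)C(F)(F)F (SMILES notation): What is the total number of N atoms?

1

Scan the SMILES for N atoms (remember two-letter symbols like Cl and Br are single atoms).
Nitrogen count: 1.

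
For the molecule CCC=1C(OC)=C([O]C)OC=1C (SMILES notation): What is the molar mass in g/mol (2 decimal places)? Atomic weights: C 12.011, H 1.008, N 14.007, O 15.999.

170.21 g/mol

First, the molecular formula is C9H14O3 (counting implicit H from valence).
  C: 9 × 12.011 = 108.099
  H: 14 × 1.008 = 14.112
  O: 3 × 15.999 = 47.997
Sum: 9×12.011 + 14×1.008 + 3×15.999 = 170.208 → 170.21 g/mol.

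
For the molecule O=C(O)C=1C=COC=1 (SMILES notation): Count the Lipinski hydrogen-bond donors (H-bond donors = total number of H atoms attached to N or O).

Donors: find every N or O and count the H atoms it carries.
  atom 1 (O): bond orders sum to 2 → 0 H
  atom 3 (O): bond orders sum to 1 → 1 H
  atom 7 (O): bond orders sum to 2 → 0 H
Lipinski HBD = 1.

1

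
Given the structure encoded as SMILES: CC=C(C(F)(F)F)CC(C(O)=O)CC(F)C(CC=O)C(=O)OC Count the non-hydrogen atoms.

Every atom symbol written in the SMILES (organic subset) is one heavy atom; implicit H are not written.
Heavy atoms by element → C:14, F:4, O:5.
Total: 23.

23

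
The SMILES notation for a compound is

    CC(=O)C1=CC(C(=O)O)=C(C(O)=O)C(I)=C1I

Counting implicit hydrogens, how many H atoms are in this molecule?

Walk through each heavy atom and fill implicit hydrogens from standard valence (C 4, N 3, O 2, S 2, halogen 1):
  atom 1: C, bond orders sum to 1 (valence 4) → 3 H
  atom 2: C, bond orders sum to 4 (valence 4) → 0 H
  atom 3: O, bond orders sum to 2 (valence 2) → 0 H
  atom 4: C, bond orders sum to 4 (valence 4) → 0 H
  atom 5: C, bond orders sum to 3 (valence 4) → 1 H
  atom 6: C, bond orders sum to 4 (valence 4) → 0 H
  atom 7: C, bond orders sum to 4 (valence 4) → 0 H
  atom 8: O, bond orders sum to 2 (valence 2) → 0 H
  atom 9: O, bond orders sum to 1 (valence 2) → 1 H
  atom 10: C, bond orders sum to 4 (valence 4) → 0 H
  atom 11: C, bond orders sum to 4 (valence 4) → 0 H
  atom 12: O, bond orders sum to 1 (valence 2) → 1 H
  atom 13: O, bond orders sum to 2 (valence 2) → 0 H
  atom 14: C, bond orders sum to 4 (valence 4) → 0 H
  atom 15: I (halogen, monovalent) → 0 H
  atom 16: C, bond orders sum to 4 (valence 4) → 0 H
  atom 17: I (halogen, monovalent) → 0 H
Total hydrogens: 6.

6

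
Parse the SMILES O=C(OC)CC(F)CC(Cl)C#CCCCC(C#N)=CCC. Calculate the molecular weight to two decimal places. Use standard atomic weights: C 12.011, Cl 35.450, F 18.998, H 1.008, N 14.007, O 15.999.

First, the molecular formula is C16H21ClFNO2 (counting implicit H from valence).
  C: 16 × 12.011 = 192.176
  Cl: 1 × 35.450 = 35.450
  F: 1 × 18.998 = 18.998
  H: 21 × 1.008 = 21.168
  N: 1 × 14.007 = 14.007
  O: 2 × 15.999 = 31.998
Sum: 16×12.011 + 1×35.450 + 1×18.998 + 21×1.008 + 1×14.007 + 2×15.999 = 313.797 → 313.80 g/mol.

313.80 g/mol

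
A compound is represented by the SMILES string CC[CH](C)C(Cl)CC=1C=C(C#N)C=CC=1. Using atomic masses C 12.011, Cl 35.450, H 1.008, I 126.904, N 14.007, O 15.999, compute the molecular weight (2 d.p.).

First, the molecular formula is C13H16ClN (counting implicit H from valence).
  C: 13 × 12.011 = 156.143
  Cl: 1 × 35.450 = 35.450
  H: 16 × 1.008 = 16.128
  N: 1 × 14.007 = 14.007
Sum: 13×12.011 + 1×35.450 + 16×1.008 + 1×14.007 = 221.728 → 221.73 g/mol.

221.73 g/mol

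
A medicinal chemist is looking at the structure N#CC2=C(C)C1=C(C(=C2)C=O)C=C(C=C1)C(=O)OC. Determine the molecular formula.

Walk through each heavy atom and fill implicit hydrogens from standard valence (C 4, N 3, O 2, S 2, halogen 1):
  atom 1: N, bond orders sum to 3 (valence 3) → 0 H
  atom 2: C, bond orders sum to 4 (valence 4) → 0 H
  atom 3: C, bond orders sum to 4 (valence 4) → 0 H
  atom 4: C, bond orders sum to 4 (valence 4) → 0 H
  atom 5: C, bond orders sum to 1 (valence 4) → 3 H
  atom 6: C, bond orders sum to 4 (valence 4) → 0 H
  atom 7: C, bond orders sum to 4 (valence 4) → 0 H
  atom 8: C, bond orders sum to 4 (valence 4) → 0 H
  atom 9: C, bond orders sum to 3 (valence 4) → 1 H
  atom 10: C, bond orders sum to 3 (valence 4) → 1 H
  atom 11: O, bond orders sum to 2 (valence 2) → 0 H
  atom 12: C, bond orders sum to 3 (valence 4) → 1 H
  atom 13: C, bond orders sum to 4 (valence 4) → 0 H
  atom 14: C, bond orders sum to 3 (valence 4) → 1 H
  atom 15: C, bond orders sum to 3 (valence 4) → 1 H
  atom 16: C, bond orders sum to 4 (valence 4) → 0 H
  atom 17: O, bond orders sum to 2 (valence 2) → 0 H
  atom 18: O, bond orders sum to 2 (valence 2) → 0 H
  atom 19: C, bond orders sum to 1 (valence 4) → 3 H
Totals → C:15, H:11, N:1, O:3.

C15H11NO3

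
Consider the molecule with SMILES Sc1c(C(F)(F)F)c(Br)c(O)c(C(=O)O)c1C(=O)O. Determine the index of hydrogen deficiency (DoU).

6

Molecular formula: C9H4BrF3O5S.
DoU = (2C + 2 + N − H − X) / 2, where X is the halogen count and O/S are ignored.
    = (2·9 + 2 + 0 − 4 − 4) / 2 = 12 / 2 = 6.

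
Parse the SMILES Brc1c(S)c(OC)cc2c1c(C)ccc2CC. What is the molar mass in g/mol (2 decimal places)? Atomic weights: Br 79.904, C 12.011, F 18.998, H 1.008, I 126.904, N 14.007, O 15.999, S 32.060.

311.24 g/mol

First, the molecular formula is C14H15BrOS (counting implicit H from valence).
  Br: 1 × 79.904 = 79.904
  C: 14 × 12.011 = 168.154
  H: 15 × 1.008 = 15.120
  O: 1 × 15.999 = 15.999
  S: 1 × 32.060 = 32.060
Sum: 1×79.904 + 14×12.011 + 15×1.008 + 1×15.999 + 1×32.060 = 311.237 → 311.24 g/mol.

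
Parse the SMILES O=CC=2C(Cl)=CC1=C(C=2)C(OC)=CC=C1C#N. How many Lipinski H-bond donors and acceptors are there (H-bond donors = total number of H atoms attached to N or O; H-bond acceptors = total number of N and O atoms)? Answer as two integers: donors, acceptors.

Donors: find every N or O and count the H atoms it carries.
  atom 1 (O): bond orders sum to 2 → 0 H
  atom 11 (O): bond orders sum to 2 → 0 H
  atom 17 (N): bond orders sum to 3 → 0 H
Lipinski HBD = 0.
Acceptors: N atoms = 1, O atoms = 2 → HBA = 3.

0, 3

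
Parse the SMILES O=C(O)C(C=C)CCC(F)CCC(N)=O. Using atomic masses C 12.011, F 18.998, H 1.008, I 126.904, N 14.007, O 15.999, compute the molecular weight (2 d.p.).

First, the molecular formula is C10H16FNO3 (counting implicit H from valence).
  C: 10 × 12.011 = 120.110
  F: 1 × 18.998 = 18.998
  H: 16 × 1.008 = 16.128
  N: 1 × 14.007 = 14.007
  O: 3 × 15.999 = 47.997
Sum: 10×12.011 + 1×18.998 + 16×1.008 + 1×14.007 + 3×15.999 = 217.240 → 217.24 g/mol.

217.24 g/mol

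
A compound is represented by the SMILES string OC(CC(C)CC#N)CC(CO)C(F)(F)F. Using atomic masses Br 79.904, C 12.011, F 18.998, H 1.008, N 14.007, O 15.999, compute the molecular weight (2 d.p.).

239.24 g/mol

First, the molecular formula is C10H16F3NO2 (counting implicit H from valence).
  C: 10 × 12.011 = 120.110
  F: 3 × 18.998 = 56.994
  H: 16 × 1.008 = 16.128
  N: 1 × 14.007 = 14.007
  O: 2 × 15.999 = 31.998
Sum: 10×12.011 + 3×18.998 + 16×1.008 + 1×14.007 + 2×15.999 = 239.237 → 239.24 g/mol.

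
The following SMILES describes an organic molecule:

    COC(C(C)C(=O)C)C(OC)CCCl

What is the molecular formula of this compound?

C10H19ClO3

Walk through each heavy atom and fill implicit hydrogens from standard valence (C 4, N 3, O 2, S 2, halogen 1):
  atom 1: C, bond orders sum to 1 (valence 4) → 3 H
  atom 2: O, bond orders sum to 2 (valence 2) → 0 H
  atom 3: C, bond orders sum to 3 (valence 4) → 1 H
  atom 4: C, bond orders sum to 3 (valence 4) → 1 H
  atom 5: C, bond orders sum to 1 (valence 4) → 3 H
  atom 6: C, bond orders sum to 4 (valence 4) → 0 H
  atom 7: O, bond orders sum to 2 (valence 2) → 0 H
  atom 8: C, bond orders sum to 1 (valence 4) → 3 H
  atom 9: C, bond orders sum to 3 (valence 4) → 1 H
  atom 10: O, bond orders sum to 2 (valence 2) → 0 H
  atom 11: C, bond orders sum to 1 (valence 4) → 3 H
  atom 12: C, bond orders sum to 2 (valence 4) → 2 H
  atom 13: C, bond orders sum to 2 (valence 4) → 2 H
  atom 14: Cl (halogen, monovalent) → 0 H
Totals → C:10, H:19, Cl:1, O:3.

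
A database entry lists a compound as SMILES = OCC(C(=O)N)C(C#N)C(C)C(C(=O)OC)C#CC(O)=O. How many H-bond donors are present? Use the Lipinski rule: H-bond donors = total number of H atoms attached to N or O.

4

Donors: find every N or O and count the H atoms it carries.
  atom 1 (O): bond orders sum to 1 → 1 H
  atom 5 (O): bond orders sum to 2 → 0 H
  atom 6 (N): bond orders sum to 1 → 2 H
  atom 9 (N): bond orders sum to 3 → 0 H
  atom 14 (O): bond orders sum to 2 → 0 H
  atom 15 (O): bond orders sum to 2 → 0 H
  atom 20 (O): bond orders sum to 1 → 1 H
  atom 21 (O): bond orders sum to 2 → 0 H
Lipinski HBD = 4.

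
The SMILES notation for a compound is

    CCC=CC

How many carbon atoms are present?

5

Count every carbon token in the SMILES (each C, including those in ring-closure positions and inside branches).
Carbon count: 5.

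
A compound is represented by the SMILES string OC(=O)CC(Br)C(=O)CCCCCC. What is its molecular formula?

C10H17BrO3

Walk through each heavy atom and fill implicit hydrogens from standard valence (C 4, N 3, O 2, S 2, halogen 1):
  atom 1: O, bond orders sum to 1 (valence 2) → 1 H
  atom 2: C, bond orders sum to 4 (valence 4) → 0 H
  atom 3: O, bond orders sum to 2 (valence 2) → 0 H
  atom 4: C, bond orders sum to 2 (valence 4) → 2 H
  atom 5: C, bond orders sum to 3 (valence 4) → 1 H
  atom 6: Br (halogen, monovalent) → 0 H
  atom 7: C, bond orders sum to 4 (valence 4) → 0 H
  atom 8: O, bond orders sum to 2 (valence 2) → 0 H
  atom 9: C, bond orders sum to 2 (valence 4) → 2 H
  atom 10: C, bond orders sum to 2 (valence 4) → 2 H
  atom 11: C, bond orders sum to 2 (valence 4) → 2 H
  atom 12: C, bond orders sum to 2 (valence 4) → 2 H
  atom 13: C, bond orders sum to 2 (valence 4) → 2 H
  atom 14: C, bond orders sum to 1 (valence 4) → 3 H
Totals → C:10, H:17, Br:1, O:3.
In Hill order: C10H17BrO3.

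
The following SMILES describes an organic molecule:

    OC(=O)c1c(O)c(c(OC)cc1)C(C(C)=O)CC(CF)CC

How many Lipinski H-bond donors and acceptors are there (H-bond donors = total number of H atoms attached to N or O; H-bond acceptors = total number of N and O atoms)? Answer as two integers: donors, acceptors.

Donors: find every N or O and count the H atoms it carries.
  atom 1 (O): bond orders sum to 1 → 1 H
  atom 3 (O): bond orders sum to 2 → 0 H
  atom 6 (O): bond orders sum to 1 → 1 H
  atom 9 (O): bond orders sum to 2 → 0 H
  atom 16 (O): bond orders sum to 2 → 0 H
Lipinski HBD = 2.
Acceptors: N atoms = 0, O atoms = 5 → HBA = 5.

2, 5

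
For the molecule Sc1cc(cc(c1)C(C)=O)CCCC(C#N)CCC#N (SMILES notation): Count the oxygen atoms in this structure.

1

Scan the SMILES for O atoms (remember two-letter symbols like Cl and Br are single atoms).
Oxygen count: 1.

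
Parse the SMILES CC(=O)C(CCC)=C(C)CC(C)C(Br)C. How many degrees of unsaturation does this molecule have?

2

Degree of unsaturation = (number of rings) + (number of π bonds).
Ring closures in the SMILES: 0.
π bonds: 2 double bonds (each 1 DoU) → 2 DoU from unsaturation.
Total DoU = 0 + 2 = 2.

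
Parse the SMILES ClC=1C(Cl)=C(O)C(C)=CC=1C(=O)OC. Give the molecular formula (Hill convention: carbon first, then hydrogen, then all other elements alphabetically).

C9H8Cl2O3

Walk through each heavy atom and fill implicit hydrogens from standard valence (C 4, N 3, O 2, S 2, halogen 1):
  atom 1: Cl (halogen, monovalent) → 0 H
  atom 2: C, bond orders sum to 4 (valence 4) → 0 H
  atom 3: C, bond orders sum to 4 (valence 4) → 0 H
  atom 4: Cl (halogen, monovalent) → 0 H
  atom 5: C, bond orders sum to 4 (valence 4) → 0 H
  atom 6: O, bond orders sum to 1 (valence 2) → 1 H
  atom 7: C, bond orders sum to 4 (valence 4) → 0 H
  atom 8: C, bond orders sum to 1 (valence 4) → 3 H
  atom 9: C, bond orders sum to 3 (valence 4) → 1 H
  atom 10: C, bond orders sum to 4 (valence 4) → 0 H
  atom 11: C, bond orders sum to 4 (valence 4) → 0 H
  atom 12: O, bond orders sum to 2 (valence 2) → 0 H
  atom 13: O, bond orders sum to 2 (valence 2) → 0 H
  atom 14: C, bond orders sum to 1 (valence 4) → 3 H
Totals → C:9, H:8, Cl:2, O:3.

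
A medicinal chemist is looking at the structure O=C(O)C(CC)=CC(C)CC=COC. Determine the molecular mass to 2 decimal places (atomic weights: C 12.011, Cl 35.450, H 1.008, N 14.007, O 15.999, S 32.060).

198.26 g/mol

First, the molecular formula is C11H18O3 (counting implicit H from valence).
  C: 11 × 12.011 = 132.121
  H: 18 × 1.008 = 18.144
  O: 3 × 15.999 = 47.997
Sum: 11×12.011 + 18×1.008 + 3×15.999 = 198.262 → 198.26 g/mol.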